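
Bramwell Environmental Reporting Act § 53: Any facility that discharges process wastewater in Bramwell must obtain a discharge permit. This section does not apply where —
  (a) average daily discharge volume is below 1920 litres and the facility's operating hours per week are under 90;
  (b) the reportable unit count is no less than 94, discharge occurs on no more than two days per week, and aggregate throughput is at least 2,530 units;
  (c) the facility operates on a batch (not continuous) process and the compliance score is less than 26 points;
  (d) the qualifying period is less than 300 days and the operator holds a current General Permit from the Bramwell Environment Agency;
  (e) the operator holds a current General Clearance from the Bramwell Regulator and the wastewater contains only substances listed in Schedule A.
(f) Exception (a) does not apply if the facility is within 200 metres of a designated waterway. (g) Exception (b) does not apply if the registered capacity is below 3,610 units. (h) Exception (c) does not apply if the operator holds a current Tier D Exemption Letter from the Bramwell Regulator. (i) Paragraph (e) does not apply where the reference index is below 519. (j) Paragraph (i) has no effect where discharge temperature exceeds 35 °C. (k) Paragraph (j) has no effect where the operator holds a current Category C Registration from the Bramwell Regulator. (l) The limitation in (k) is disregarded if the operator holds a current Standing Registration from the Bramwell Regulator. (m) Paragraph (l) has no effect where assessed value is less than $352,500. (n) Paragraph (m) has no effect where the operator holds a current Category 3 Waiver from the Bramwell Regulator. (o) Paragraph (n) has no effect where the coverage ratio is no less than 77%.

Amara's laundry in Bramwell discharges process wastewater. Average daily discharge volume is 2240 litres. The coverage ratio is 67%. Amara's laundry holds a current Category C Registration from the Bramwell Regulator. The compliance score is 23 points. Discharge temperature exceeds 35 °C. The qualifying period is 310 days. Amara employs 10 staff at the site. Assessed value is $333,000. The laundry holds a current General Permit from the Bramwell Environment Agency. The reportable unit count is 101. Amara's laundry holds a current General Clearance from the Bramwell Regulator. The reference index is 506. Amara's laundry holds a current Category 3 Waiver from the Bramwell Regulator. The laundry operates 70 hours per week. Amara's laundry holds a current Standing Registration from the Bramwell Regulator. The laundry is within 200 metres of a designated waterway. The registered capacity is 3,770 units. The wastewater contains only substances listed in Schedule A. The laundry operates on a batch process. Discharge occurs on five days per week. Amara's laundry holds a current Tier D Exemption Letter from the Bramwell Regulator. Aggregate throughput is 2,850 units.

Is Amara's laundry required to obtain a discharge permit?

No — exception (e) applies; Amara's laundry is not required to obtain a discharge permit.

Exception (a) requires that average daily discharge volume is below 1920 litres; but average daily discharge volume is 2240 litres, not below 1920 litres, so (a) is unavailable.
Exception (b) requires that discharge occurs on no more than two days per week; but discharge occurs on five days per week, so (b) is unavailable.
Exception (c)'s conditions are all satisfied: the facility operates on a batch process; the compliance score is 23 points, less than the 26 points limit. But applying paragraph (h): (h) is engaged — a current Tier D Exemption Letter is held. So (c) is unavailable.
Exception (d) does not apply: the qualifying period is 310 days, not less than 300 days.
Exception (e) is satisfied on its face — a current General Clearance is held; the wastewater is Schedule-A-only. Under paragraphs (i)–(o): (i) would limit (e) — the reference index is 506, below the 519 limit — but (j) sets (i) aside: (j) operates against (i): discharge temperature exceeds 35 °C. (k) would limit (j) — a current Category C Registration is held — but (l) sets (k) aside: (l) operates against (k): a current Standing Registration is held. (m) is engaged (assessed value is $333,000, less than the $352,500 limit), but is set aside by (n): (n) operates — a current Category 3 Waiver is held. (o), which would lift (n), does not operate here — the coverage ratio is 67%, short of 77%. So (e) applies.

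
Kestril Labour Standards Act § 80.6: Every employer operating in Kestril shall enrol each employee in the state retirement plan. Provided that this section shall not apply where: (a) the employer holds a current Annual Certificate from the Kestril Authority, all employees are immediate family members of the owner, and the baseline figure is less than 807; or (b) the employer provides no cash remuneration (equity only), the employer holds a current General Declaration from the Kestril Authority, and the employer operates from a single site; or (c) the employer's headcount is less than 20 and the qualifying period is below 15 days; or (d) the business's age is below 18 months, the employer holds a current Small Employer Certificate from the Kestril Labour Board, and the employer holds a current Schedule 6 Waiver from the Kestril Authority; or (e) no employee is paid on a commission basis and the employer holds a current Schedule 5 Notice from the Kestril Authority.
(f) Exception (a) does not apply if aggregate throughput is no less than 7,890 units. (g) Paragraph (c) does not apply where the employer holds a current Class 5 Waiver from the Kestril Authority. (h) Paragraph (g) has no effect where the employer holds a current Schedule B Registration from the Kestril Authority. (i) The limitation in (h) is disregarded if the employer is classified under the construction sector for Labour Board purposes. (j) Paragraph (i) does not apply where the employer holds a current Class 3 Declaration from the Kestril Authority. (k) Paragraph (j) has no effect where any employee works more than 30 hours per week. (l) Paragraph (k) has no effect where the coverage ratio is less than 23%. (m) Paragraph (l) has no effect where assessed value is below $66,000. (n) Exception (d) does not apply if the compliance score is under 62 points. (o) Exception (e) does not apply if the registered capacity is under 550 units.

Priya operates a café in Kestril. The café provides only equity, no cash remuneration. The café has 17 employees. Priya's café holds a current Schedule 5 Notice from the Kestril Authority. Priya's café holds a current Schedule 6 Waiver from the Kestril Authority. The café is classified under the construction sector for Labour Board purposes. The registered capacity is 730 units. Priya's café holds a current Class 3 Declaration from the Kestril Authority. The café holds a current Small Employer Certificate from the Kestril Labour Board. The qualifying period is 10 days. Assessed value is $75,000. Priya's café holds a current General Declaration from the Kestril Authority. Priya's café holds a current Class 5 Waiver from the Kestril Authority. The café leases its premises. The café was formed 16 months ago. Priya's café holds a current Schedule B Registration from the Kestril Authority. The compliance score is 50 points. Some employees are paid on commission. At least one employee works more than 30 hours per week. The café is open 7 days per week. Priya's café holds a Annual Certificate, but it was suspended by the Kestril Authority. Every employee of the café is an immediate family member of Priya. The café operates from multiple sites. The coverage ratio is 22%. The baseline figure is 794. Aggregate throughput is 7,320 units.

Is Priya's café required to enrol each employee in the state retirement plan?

Exception (a) fails — the Annual Certificate is not current.
Exception (b) fails — the employer operates from multiple sites.
Exception (c)'s conditions are all satisfied: the employer's headcount is 17, less than the 20 limit; the qualifying period is 10 days, below the 15 days limit. As to paragraphs (g)–(m): (g) is triggered (a current Class 5 Waiver is held), but is set aside by (h): (h) operates against (g): a current Schedule B Registration is held. (i) operates (the café is classified under the construction sector), but is itself disapplied by (j): (j) is triggered — a current Class 3 Declaration is held. (k) would limit (j) — at least one employee exceeds 30 hours/week — but (l) sets (k) aside: (l) applies — the coverage ratio is 22%, less than the 23% limit. (m), which would lift (l), is not engaged — assessed value is $75,000, not below $66,000. (c) remains available.
Exception (d)'s conditions are all satisfied: the business's age is 16 months, below the 18 months limit; a current Small Employer Certificate is held; a current Schedule 6 Waiver is held. However, paragraph (n) must be considered: (n) is triggered — the compliance score is 50 points, under the 62 points limit. Exception (d) does not apply.
Exception (e) fails — some employees are paid on commission.

No — exception (c) applies; Priya's café is not required to enrol each employee in the state retirement plan.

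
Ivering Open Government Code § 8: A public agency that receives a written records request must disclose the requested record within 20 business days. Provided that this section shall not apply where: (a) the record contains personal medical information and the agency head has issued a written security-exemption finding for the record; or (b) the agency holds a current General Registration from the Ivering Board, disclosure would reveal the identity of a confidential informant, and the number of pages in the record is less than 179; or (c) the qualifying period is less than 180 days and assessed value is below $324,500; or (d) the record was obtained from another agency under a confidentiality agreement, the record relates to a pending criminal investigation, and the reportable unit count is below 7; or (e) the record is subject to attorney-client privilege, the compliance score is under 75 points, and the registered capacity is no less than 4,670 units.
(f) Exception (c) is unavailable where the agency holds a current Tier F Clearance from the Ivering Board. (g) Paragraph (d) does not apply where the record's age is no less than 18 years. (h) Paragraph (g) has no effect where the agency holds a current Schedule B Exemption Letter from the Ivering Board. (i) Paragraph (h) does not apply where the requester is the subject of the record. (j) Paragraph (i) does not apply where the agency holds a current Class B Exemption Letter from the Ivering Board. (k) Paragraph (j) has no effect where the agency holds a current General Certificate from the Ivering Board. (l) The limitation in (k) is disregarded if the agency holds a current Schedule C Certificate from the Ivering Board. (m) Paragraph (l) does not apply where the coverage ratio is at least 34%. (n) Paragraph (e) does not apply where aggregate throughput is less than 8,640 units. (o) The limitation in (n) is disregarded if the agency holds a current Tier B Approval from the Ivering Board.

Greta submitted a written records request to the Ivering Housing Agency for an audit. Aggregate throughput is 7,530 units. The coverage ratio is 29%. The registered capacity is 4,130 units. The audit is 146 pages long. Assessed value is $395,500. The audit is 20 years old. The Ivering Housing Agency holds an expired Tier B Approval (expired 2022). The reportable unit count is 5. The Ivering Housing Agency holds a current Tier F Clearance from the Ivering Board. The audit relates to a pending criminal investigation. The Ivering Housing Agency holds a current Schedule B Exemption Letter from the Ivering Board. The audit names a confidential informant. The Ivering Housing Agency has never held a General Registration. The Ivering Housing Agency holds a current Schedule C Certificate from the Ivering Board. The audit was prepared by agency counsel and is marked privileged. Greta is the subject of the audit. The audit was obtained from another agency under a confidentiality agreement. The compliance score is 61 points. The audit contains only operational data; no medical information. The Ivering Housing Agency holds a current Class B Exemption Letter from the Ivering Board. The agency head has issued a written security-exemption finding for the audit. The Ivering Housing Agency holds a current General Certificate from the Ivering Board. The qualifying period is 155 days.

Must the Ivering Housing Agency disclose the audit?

No — exception (d) applies; the Ivering Housing Agency is not required to disclose the audit.

Exception (a) fails — the audit contains only operational data.
Exception (b) fails — no current General Registration is held.
Exception (c) fails — assessed value is $395,500, not below $324,500.
All of (d)'s requirements are met (the audit was obtained under a confidentiality agreement; the audit relates to a pending investigation; the reportable unit count is 5, below the 7 limit). Considering the limiting provisions: (g) would limit (d) — the record's age is 20 years, meeting the 18 years threshold — but (h) sets (g) aside: (h) is engaged — a current Schedule B Exemption Letter is held. (i) would limit (h) — Greta is the subject of the audit — but (j) sets (i) aside: (j) applies — a current Class B Exemption Letter is held. (k) would limit (j) — a current General Certificate is held — but (l) sets (k) aside: (l) operates against (k): a current Schedule C Certificate is held. (m), which would lift (l), is inapplicable — the coverage ratio is 29%, short of 34%. Exception (d) stands.
Exception (e) requires that the registered capacity is no less than 4,670 units; but the registered capacity is 4,130 units, short of 4,670 units, so (e) is unavailable.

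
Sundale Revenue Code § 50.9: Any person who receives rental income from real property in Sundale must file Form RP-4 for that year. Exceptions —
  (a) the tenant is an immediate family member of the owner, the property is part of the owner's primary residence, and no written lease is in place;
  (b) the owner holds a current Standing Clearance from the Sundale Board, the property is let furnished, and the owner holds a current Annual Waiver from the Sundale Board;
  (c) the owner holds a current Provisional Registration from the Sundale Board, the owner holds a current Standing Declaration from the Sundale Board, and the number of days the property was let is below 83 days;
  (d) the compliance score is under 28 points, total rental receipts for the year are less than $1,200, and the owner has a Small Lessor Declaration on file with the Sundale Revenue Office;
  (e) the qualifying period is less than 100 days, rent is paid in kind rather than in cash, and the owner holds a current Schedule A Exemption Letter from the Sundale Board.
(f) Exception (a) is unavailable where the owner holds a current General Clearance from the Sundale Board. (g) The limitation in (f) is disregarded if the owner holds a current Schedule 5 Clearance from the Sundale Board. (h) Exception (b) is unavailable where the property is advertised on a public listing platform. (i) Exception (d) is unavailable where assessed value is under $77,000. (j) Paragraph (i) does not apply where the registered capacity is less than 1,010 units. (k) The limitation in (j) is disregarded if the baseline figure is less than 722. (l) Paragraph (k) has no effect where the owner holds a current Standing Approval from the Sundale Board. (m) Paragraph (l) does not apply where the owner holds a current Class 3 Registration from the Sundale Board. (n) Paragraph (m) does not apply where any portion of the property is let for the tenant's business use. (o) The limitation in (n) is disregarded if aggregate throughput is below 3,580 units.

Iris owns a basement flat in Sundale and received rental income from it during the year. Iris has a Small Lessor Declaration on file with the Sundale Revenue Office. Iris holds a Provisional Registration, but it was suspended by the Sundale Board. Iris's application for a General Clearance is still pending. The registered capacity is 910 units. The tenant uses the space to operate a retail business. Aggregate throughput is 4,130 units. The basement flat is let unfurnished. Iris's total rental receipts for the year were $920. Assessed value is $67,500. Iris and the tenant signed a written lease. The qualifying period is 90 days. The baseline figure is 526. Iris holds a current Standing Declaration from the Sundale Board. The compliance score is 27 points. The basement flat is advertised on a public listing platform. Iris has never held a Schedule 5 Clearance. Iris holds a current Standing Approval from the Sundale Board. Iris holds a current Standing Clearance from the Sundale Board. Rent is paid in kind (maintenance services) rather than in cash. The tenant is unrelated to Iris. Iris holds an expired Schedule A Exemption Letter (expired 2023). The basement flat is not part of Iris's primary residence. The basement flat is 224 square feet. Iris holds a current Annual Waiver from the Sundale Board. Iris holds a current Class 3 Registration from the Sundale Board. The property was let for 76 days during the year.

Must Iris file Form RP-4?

Exception (a) requires that the tenant is an immediate family member of the owner; but the tenant is unrelated to the owner, so (a) is unavailable.
Exception (b) does not apply: the property is let unfurnished.
Exception (c) fails — the Provisional Registration is not current.
All of (d)'s requirements are met (the compliance score is 27 points, under the 28 points limit; total rental receipts for the year are $920, less than the $1,200 limit; a Small Lessor Declaration is on file). Considering the limiting provisions: (i) would limit (d) — assessed value is $67,500, under the $77,000 limit — but (j) sets (i) aside: (j) applies — the registered capacity is 910 units, less than the 1,010 units limit. (k) would limit (j) — the baseline figure is 526, less than the 722 limit — but (l) sets (k) aside: (l) is engaged — a current Standing Approval is held. (m) applies (a current Class 3 Registration is held), but is displaced by (n): (n) is triggered — the space is let for business use. (o), which would lift (n), is inapplicable — aggregate throughput is 4,130 units, not below 3,580 units. (d) remains available.
Exception (e) fails — there is no Schedule A Exemption Letter in force.

No — exception (d) applies; Iris is not required to file Form RP-4.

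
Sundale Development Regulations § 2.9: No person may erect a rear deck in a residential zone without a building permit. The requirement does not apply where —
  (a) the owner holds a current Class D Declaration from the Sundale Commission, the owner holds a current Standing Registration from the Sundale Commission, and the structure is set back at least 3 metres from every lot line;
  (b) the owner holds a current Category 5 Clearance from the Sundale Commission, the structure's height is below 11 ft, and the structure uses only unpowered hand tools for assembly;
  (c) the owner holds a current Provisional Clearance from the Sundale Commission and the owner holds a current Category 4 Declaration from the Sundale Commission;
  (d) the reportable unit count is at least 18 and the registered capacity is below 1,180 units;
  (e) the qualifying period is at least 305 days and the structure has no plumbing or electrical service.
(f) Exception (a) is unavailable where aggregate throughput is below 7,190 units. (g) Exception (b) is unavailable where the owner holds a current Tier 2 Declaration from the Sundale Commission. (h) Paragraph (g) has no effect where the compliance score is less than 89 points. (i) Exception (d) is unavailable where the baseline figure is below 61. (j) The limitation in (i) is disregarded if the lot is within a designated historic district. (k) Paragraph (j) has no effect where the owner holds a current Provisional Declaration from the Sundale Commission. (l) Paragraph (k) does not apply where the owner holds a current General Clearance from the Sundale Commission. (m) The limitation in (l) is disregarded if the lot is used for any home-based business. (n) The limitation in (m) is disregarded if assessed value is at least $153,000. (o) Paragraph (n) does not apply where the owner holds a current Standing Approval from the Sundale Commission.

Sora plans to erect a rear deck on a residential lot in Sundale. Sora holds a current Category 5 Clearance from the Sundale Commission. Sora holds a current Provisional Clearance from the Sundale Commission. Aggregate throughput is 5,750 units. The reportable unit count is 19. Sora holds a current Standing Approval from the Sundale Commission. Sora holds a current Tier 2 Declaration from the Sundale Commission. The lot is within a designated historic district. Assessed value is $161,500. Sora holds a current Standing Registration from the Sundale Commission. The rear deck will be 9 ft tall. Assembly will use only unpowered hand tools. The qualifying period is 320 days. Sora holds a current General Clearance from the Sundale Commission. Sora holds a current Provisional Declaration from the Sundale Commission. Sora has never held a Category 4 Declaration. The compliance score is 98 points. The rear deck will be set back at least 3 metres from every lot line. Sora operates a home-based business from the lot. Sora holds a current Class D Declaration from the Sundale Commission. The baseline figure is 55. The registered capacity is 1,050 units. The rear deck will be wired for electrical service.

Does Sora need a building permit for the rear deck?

Yes — Sora must obtain a building permit.

Exception (a) is satisfied on its face — a current Class D Declaration is held; a current Standing Registration is held; the setback is at least 3 m on every side. Turning to paragraph (f): (f) applies — aggregate throughput is 5,750 units, below the 7,190 units limit. Exception (a) does not apply.
Exception (b)'s conditions are all satisfied: a current Category 5 Clearance is held; the structure's height is 9 ft, below the 11 ft limit; assembly uses only hand tools. But: (g) operates — a current Tier 2 Declaration is held. (h) is inapplicable (the compliance score is 98 points, not less than 89 points), so (g) stands. Exception (b) does not apply.
Exception (c) requires that the owner holds a current Category 4 Declaration from the Sundale Commission; but there is no Category 4 Declaration in force, so (c) is unavailable.
Exception (d)'s conditions are all satisfied: the reportable unit count is 19, meeting the 18 threshold; the registered capacity is 1,050 units, below the 1,180 units limit. But: (i) applies — the baseline figure is 55, below the 61 limit. (j) would limit (i) — the lot is in a historic district — but (k) sets (j) aside: (k) operates against (j): a current Provisional Declaration is held. (l) would limit (k) — a current General Clearance is held — but (m) sets (l) aside: (m) operates against (l): a home-based business operates on the lot. (n) would limit (m) — assessed value is $161,500, meeting the $153,000 threshold — but (o) sets (n) aside: (o) operates against (n): a current Standing Approval is held. (d) is therefore removed.
Exception (e) does not apply: electrical service is planned.
No exception is made out. Sora falls within the general rule.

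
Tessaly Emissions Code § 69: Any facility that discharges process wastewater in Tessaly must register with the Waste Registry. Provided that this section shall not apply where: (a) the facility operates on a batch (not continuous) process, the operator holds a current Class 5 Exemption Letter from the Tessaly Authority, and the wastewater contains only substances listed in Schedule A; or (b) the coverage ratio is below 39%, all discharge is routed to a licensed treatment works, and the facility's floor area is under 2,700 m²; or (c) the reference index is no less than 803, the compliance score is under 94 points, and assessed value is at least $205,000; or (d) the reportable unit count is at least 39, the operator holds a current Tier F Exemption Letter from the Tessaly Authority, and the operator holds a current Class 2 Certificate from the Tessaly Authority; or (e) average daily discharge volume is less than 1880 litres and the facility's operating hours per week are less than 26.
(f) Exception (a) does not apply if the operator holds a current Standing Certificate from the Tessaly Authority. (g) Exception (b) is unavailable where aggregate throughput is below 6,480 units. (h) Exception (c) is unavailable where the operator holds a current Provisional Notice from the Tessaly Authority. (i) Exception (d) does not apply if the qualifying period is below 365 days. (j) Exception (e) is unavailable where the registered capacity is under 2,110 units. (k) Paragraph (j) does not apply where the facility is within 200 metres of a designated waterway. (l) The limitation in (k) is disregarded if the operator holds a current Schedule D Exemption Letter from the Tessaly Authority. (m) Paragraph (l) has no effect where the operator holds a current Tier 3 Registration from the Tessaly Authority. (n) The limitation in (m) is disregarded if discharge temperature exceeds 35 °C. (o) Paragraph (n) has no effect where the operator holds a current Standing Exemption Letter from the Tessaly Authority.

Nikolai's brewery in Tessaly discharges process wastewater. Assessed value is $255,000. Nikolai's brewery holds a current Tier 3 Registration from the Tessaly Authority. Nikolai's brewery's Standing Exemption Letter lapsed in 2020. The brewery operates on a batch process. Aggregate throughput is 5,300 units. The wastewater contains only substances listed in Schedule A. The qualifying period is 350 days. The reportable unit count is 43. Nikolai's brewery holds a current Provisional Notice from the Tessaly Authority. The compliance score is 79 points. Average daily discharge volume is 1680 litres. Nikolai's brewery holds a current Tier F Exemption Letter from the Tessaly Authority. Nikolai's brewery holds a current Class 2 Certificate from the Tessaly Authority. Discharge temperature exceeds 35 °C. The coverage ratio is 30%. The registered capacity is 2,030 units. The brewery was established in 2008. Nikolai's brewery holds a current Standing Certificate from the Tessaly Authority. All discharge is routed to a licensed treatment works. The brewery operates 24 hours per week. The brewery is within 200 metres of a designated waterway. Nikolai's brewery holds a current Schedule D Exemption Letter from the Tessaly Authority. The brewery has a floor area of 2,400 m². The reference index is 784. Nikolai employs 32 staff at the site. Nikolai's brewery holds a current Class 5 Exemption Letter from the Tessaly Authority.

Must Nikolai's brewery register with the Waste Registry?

Yes — Nikolai's brewery must register with the Waste Registry.

Exception (a)'s conditions are all satisfied: the facility operates on a batch process; a current Class 5 Exemption Letter is held; the wastewater is Schedule-A-only. Turning to paragraph (f): (f) operates against (a): a current Standing Certificate is held. So (a) is unavailable.
Exception (b)'s conditions are all satisfied: the coverage ratio is 30%, below the 39% limit; discharge is routed to a licensed treatment works; the facility's floor area is 2,400 m², under the 2,700 m² limit. But applying paragraph (g): (g) operates against (b): aggregate throughput is 5,300 units, below the 6,480 units limit. So (b) is unavailable.
Exception (c) fails — the reference index is 784, short of 803.
Exception (d): the reportable unit count is 43, meeting the 39 threshold; a current Tier F Exemption Letter is held; a current Class 2 Certificate is held — every condition holds. However, paragraph (i) must be considered: (i) operates — the qualifying period is 350 days, below the 365 days limit. Exception (d) does not apply.
Exception (e): average daily discharge volume is 1680 litres, less than the 1880 litres limit; the facility's operating hours per week are 24, less than the 26 limit — every condition holds. Turning to paragraphs (j)–(o): (j) operates — the registered capacity is 2,030 units, under the 2,110 units limit. (k) is engaged (the brewery is within 200 m of a designated waterway), but is overridden by (l): (l) operates against (k): a current Schedule D Exemption Letter is held. (m) would limit (l) — a current Tier 3 Registration is held — but (n) sets (m) aside: (n) operates against (m): discharge temperature exceeds 35 °C. (o) does not operate here (no current Standing Exemption Letter is held), so (n) stands. Exception (e) does not apply.
No exception applies. The general rule governs.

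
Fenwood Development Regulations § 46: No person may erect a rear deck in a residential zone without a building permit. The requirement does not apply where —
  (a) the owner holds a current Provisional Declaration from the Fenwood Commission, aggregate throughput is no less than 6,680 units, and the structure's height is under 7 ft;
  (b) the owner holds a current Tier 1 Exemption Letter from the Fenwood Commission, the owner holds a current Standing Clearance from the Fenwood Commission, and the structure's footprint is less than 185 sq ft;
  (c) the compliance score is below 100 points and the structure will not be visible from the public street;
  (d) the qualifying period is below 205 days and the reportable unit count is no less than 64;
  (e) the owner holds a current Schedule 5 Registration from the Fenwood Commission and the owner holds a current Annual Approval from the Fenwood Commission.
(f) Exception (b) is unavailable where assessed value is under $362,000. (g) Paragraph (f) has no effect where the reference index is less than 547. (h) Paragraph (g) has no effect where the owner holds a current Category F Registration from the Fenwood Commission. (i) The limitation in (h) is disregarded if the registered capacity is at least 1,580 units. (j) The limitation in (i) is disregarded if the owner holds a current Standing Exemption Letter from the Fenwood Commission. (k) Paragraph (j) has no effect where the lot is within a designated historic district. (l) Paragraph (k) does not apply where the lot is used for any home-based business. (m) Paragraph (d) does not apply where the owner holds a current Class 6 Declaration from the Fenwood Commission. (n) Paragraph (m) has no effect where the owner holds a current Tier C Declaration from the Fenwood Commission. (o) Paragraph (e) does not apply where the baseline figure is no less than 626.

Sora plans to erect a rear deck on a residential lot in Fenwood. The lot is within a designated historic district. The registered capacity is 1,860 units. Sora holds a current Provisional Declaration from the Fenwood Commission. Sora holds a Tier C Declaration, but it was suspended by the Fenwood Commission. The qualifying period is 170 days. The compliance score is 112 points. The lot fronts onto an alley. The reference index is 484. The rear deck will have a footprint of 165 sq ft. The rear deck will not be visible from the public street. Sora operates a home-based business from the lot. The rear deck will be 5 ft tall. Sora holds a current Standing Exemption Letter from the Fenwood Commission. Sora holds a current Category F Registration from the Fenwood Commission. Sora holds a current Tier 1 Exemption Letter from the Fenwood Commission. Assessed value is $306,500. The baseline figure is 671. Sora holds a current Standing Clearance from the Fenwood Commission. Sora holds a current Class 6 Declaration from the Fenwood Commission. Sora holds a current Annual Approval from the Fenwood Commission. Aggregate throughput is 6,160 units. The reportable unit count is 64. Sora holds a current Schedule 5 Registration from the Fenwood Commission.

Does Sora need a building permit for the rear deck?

Yes — Sora must obtain a building permit.

Exception (a) fails — aggregate throughput is 6,160 units, short of 6,680 units.
Exception (b) is satisfied on its face — a current Tier 1 Exemption Letter is held; a current Standing Clearance is held; the structure's footprint is 165 sq ft, less than the 185 sq ft limit. But applying paragraphs (f)–(l): (f) operates against (b): assessed value is $306,500, under the $362,000 limit. (g) would limit (f) — the reference index is 484, less than the 547 limit — but (h) sets (g) aside: (h) operates — a current Category F Registration is held. (i) operates (the registered capacity is 1,860 units, meeting the 1,580 units threshold), but is set aside by (j): (j) operates — a current Standing Exemption Letter is held. (k) would limit (j) — the lot is in a historic district — but (l) sets (k) aside: (l) operates against (k): a home-based business operates on the lot. So (b) is unavailable.
Exception (c) fails — the compliance score is 112 points, not below 100 points.
Exception (d): the qualifying period is 170 days, below the 205 days limit; the reportable unit count is 64, meeting the 64 threshold — every condition holds. However, paragraphs (m)–(n) must be considered: (m) operates against (d): a current Class 6 Declaration is held. (n) is not engaged (the Tier C Declaration is not current), so (m) stands. So (d) is unavailable.
All of (e)'s requirements are met (a current Schedule 5 Registration is held; a current Annual Approval is held). But: (o) operates — the baseline figure is 671, meeting the 626 threshold. Exception (e) does not apply.
None of the exceptions is available; § 46 applies in full.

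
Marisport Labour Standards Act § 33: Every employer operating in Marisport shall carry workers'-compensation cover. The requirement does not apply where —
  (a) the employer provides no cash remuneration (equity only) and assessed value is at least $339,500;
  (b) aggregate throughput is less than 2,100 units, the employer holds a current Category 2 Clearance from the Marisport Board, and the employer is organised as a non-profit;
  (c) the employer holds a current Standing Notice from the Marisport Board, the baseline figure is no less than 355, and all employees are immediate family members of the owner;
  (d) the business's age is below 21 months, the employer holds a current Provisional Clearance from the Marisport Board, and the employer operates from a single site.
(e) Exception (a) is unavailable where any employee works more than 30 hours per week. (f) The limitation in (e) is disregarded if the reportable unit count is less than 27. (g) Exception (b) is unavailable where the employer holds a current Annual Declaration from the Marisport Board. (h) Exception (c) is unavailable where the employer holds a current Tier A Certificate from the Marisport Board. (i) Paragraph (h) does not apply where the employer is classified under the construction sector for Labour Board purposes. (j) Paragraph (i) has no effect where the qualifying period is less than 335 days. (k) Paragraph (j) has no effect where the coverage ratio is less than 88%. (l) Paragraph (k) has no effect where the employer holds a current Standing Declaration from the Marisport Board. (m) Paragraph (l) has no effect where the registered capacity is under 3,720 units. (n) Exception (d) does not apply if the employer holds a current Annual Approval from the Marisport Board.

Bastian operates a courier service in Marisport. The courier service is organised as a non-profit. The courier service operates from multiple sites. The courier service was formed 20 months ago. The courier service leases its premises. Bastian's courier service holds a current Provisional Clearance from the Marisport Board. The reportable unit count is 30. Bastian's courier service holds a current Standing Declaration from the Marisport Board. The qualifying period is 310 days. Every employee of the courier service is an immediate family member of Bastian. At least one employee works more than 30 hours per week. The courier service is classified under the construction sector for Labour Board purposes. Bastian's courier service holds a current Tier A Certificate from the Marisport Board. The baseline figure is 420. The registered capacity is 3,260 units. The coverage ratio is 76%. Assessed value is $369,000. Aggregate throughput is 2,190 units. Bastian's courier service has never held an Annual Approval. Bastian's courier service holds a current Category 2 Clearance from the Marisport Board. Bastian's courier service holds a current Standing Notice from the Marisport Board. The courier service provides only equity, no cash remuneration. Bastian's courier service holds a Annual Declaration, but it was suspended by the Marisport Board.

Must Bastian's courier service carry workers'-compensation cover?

Exception (a) is satisfied on its face — remuneration is equity-only; assessed value is $369,000, meeting the $339,500 threshold. But applying paragraphs (e)–(f): (e) operates against (a): at least one employee exceeds 30 hours/week. (f), which would lift (e), is inapplicable — the reportable unit count is 30, not less than 27. So (a) is unavailable.
Exception (b) requires that aggregate throughput is less than 2,100 units; but aggregate throughput is 2,190 units, not less than 2,100 units, so (b) is unavailable.
Exception (c): a current Standing Notice is held; the baseline figure is 420, meeting the 355 threshold; every employee is an immediate family member — every condition holds. Considering the limiting provisions: (h) operates (a current Tier A Certificate is held), but is itself disapplied by (i): (i) operates against (h): the courier service is classified under the construction sector. (j) would limit (i) — the qualifying period is 310 days, less than the 335 days limit — but (k) sets (j) aside: (k) is engaged — the coverage ratio is 76%, less than the 88% limit. (l) would limit (k) — a current Standing Declaration is held — but (m) sets (l) aside: (m) applies — the registered capacity is 3,260 units, under the 3,720 units limit. So (c) applies.
Exception (d) requires that the employer operates from a single site; but the employer operates from multiple sites, so (d) is unavailable.

No — exception (c) applies; Bastian's courier service is not required to carry workers'-compensation cover.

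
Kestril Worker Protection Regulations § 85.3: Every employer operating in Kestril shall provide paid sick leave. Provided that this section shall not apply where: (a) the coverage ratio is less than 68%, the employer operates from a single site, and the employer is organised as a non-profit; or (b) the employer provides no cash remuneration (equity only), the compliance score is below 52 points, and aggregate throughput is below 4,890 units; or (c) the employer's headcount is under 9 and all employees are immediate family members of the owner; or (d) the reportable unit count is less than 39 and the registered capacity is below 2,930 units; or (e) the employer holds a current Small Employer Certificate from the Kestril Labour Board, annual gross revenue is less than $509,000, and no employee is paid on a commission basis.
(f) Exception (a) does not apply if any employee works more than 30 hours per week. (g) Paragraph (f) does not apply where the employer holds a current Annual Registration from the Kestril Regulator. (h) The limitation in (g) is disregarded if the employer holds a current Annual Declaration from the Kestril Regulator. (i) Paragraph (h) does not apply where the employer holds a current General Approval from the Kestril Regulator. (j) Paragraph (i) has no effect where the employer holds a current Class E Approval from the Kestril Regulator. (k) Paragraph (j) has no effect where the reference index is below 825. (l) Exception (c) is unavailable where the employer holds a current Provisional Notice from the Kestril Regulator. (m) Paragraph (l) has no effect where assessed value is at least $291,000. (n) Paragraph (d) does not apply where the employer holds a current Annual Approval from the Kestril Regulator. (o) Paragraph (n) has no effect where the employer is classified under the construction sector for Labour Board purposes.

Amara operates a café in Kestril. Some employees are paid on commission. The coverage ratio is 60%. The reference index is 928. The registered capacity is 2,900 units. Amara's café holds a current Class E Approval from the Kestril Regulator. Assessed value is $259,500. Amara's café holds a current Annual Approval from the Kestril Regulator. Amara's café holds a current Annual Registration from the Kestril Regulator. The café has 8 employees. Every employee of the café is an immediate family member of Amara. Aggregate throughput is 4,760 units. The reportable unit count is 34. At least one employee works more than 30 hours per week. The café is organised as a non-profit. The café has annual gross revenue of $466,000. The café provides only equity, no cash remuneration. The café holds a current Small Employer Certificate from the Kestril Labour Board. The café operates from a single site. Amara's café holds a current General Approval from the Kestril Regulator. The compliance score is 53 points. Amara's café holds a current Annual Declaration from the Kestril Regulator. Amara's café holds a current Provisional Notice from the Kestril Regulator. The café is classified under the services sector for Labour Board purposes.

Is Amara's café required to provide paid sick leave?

Exception (a) is satisfied on its face — the coverage ratio is 60%, less than the 68% limit; the employer operates from a single site; the employer is a non-profit. However, paragraphs (f)–(k) must be considered: (f) is triggered — at least one employee exceeds 30 hours/week. (g) would limit (f) — a current Annual Registration is held — but (h) sets (g) aside: (h) operates against (g): a current Annual Declaration is held. (i) would limit (h) — a current General Approval is held — but (j) sets (i) aside: (j) operates against (i): a current Class E Approval is held. (k) is inapplicable (the reference index is 928, not below 825), so (j) stands. So (a) is unavailable.
Exception (b) does not apply: the compliance score is 53 points, not below 52 points.
All of (c)'s requirements are met (the employer's headcount is 8, under the 9 limit; every employee is an immediate family member). But: (l) operates against (c): a current Provisional Notice is held. (m), which would lift (l), is not triggered — assessed value is $259,500, short of $291,000. (c) is therefore removed.
Exception (d)'s conditions are all satisfied: the reportable unit count is 34, less than the 39 limit; the registered capacity is 2,900 units, below the 2,930 units limit. Turning to paragraphs (n)–(o): (n) is engaged — a current Annual Approval is held. (o) is not engaged (the café is classified under the services sector), so (n) stands. Exception (d) does not apply.
Exception (e) fails — some employees are paid on commission.
Every exception is unavailable, so the rule governs.

Yes — Amara's café must provide paid sick leave.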